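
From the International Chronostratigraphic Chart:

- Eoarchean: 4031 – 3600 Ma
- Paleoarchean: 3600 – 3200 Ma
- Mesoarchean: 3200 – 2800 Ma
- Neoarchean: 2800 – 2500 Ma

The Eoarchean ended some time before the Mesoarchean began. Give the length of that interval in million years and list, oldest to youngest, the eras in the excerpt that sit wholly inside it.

400 million years; Paleoarchean

End of Eoarchean = 3600 Ma; start of Mesoarchean = 3200 Ma.
Gap = 3600 − 3200 = 400 Myr.
Eras wholly inside 3600–3200 Ma: Paleoarchean (3600–3200).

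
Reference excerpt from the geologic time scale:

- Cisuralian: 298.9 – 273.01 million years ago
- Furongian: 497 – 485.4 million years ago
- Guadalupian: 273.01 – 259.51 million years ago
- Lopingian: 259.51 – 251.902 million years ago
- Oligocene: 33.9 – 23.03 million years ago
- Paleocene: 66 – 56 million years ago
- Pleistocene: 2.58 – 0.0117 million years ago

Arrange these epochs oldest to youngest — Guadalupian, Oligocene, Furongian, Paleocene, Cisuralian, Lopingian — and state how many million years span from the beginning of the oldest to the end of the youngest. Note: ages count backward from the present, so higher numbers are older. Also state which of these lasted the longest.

Start ages (Ma): Furongian 497, Cisuralian 298.9, Guadalupian 273.01, Lopingian 259.51, Paleocene 66, Oligocene 33.9.
Ordered oldest to youngest: Furongian, Cisuralian, Guadalupian, Lopingian, Paleocene, Oligocene.
Span = 497 − 23.03 = 473.97 Myr.
Durations: Furongian 11.6, Cisuralian 25.89, Guadalupian 13.5, Oligocene 10.87, Lopingian 7.608, Paleocene 10 → longest is Cisuralian (25.89 Myr).

Furongian → Cisuralian → Guadalupian → Lopingian → Paleocene → Oligocene; total span 473.97 Myr; longest is Cisuralian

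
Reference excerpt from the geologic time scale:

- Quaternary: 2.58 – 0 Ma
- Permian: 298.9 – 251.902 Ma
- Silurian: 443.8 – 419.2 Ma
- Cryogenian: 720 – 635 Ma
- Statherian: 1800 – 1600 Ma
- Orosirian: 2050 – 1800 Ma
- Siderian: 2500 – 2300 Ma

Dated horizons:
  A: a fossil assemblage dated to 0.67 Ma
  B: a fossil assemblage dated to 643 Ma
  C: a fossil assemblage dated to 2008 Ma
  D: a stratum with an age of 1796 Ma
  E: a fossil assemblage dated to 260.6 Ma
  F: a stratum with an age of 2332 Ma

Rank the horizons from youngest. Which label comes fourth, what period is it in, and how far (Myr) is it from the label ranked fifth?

D, in the Statherian; 212 million years to C

Smaller Ma means younger, so youngest first: A 0.67 < E 260.6 < B 643 < D 1796 < C 2008 < F 2332.
Counting 4 along gives D (1796 Ma); the excerpt puts that inside the Statherian, 1800–1600 Ma.
Next in line is C (2008 Ma), and 2008 − 1796 = 212 Myr.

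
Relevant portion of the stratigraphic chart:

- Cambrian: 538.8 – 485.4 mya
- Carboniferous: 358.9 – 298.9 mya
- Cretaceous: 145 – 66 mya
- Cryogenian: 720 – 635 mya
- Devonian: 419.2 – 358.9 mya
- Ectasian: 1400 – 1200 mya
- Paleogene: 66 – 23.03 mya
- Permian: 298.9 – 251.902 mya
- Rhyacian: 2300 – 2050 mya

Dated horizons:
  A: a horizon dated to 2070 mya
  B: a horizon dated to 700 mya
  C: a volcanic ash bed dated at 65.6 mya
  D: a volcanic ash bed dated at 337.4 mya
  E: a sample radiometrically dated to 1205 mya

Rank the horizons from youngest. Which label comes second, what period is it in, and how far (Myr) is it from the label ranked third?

Sorted youngest-first by Ma: C (65.6), D (337.4), B (700), E (1205), A (2070).
The second youngest is D at 337.4 Ma, which lies in 358.9–298.9 Ma: the Carboniferous.
The third youngest is B at 700 Ma; separation = |337.4 − 700| = 362.6 Myr.

D, in the Carboniferous; 362.6 million years to B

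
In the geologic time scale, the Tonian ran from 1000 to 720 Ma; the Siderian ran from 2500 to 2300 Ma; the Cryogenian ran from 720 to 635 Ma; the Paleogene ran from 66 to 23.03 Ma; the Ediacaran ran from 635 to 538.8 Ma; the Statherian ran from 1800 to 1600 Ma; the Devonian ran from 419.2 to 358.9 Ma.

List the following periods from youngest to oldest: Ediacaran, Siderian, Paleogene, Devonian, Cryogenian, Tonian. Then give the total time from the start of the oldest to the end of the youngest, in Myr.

From the excerpt: Ediacaran 635–538.8; Siderian 2500–2300; Paleogene 66–23.03; Devonian 419.2–358.9; Cryogenian 720–635; Tonian 1000–720 (Ma).
Larger Ma is earlier, so the oldest is Siderian and the youngest is Paleogene; youngest to oldest: Paleogene, Devonian, Ediacaran, Cryogenian, Tonian, Siderian.
Oldest start 2500 minus youngest end 23.03 gives 2476.97 Myr overall.

Paleogene → Devonian → Ediacaran → Cryogenian → Tonian → Siderian; total span 2476.97 Myr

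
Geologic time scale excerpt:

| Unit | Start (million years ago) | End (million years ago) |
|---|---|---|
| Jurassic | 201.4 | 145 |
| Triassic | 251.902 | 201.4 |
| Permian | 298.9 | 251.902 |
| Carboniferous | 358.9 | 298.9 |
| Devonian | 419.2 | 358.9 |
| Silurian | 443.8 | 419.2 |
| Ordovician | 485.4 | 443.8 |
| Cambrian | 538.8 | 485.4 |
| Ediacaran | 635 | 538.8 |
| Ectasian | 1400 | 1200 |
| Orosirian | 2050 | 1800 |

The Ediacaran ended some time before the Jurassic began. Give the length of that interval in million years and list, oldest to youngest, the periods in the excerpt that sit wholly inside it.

337.4 million years; Cambrian, Ordovician, Silurian, Devonian, Carboniferous, Permian, Triassic

The Ediacaran closes at 538.8 Ma and the Jurassic opens at 201.4 Ma, so the interval is 538.8 − 201.4 = 337.4 Myr.
A period fits inside if it starts at or after 538.8 Ma and ends at or before 201.4 Ma; oldest first that gives Cambrian, Ordovician, Silurian, Devonian, Carboniferous, Permian, Triassic.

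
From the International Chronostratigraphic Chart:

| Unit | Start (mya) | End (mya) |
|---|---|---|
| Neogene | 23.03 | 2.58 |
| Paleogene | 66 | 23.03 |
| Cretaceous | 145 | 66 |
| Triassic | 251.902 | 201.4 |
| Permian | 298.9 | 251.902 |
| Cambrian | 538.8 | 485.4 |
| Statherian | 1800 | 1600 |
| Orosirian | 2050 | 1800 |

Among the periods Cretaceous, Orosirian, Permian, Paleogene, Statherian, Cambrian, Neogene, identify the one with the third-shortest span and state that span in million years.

Start − end for each: Cretaceous 145 − 66 = 79; Orosirian 2050 − 1800 = 250; Permian 298.9 − 251.902 = 46.998; Paleogene 66 − 23.03 = 42.97; Statherian 1800 − 1600 = 200; Cambrian 538.8 − 485.4 = 53.4; Neogene 23.03 − 2.58 = 20.45.
Ranking these from shortest: Neogene < Paleogene < Permian < Cambrian < Cretaceous < Statherian < Orosirian.
Position 3 in that ranking is Permian, which lasted 46.998 Myr.

Permian, 46.998 million years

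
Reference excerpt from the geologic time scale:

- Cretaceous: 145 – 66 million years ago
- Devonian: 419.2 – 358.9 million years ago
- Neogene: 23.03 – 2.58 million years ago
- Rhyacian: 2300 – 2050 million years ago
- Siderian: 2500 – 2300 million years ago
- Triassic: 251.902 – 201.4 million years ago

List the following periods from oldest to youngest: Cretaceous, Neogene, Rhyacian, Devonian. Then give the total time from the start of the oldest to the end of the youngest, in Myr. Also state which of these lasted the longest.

Rhyacian, Devonian, Cretaceous, Neogene; total span 2297.42 Myr; longest is Rhyacian

From the excerpt: Cretaceous 145–66; Neogene 23.03–2.58; Rhyacian 2300–2050; Devonian 419.2–358.9 (Ma).
Larger Ma is earlier, so the oldest is Rhyacian and the youngest is Neogene; oldest to youngest: Rhyacian, Devonian, Cretaceous, Neogene.
Oldest start 2300 minus youngest end 2.58 gives 2297.42 Myr overall.
Individual lengths (start − end): Devonian 60.3; Rhyacian 250; Neogene 20.45; Cretaceous 79. The largest is Rhyacian at 250 Myr.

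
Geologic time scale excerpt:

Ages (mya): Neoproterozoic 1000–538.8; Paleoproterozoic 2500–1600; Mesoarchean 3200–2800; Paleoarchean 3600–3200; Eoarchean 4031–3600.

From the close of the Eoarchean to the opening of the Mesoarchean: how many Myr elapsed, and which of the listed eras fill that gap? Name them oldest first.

The Eoarchean closes at 3600 Ma and the Mesoarchean opens at 3200 Ma, so the interval is 3600 − 3200 = 400 Myr.
An era fits inside if it starts at or after 3600 Ma and ends at or before 3200 Ma; oldest first that gives Paleoarchean.

400 million years; Paleoarchean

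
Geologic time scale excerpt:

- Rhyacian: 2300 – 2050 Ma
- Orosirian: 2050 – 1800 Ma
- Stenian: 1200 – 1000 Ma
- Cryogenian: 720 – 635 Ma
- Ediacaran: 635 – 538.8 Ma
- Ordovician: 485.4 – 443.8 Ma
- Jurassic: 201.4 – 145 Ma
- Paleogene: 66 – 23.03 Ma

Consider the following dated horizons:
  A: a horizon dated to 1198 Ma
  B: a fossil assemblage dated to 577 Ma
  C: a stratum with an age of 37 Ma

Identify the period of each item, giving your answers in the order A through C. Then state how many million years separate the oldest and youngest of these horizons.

A: 1198 Ma lies in 1200–1000 Ma, so Stenian.
B: 577 Ma lies in 635–538.8 Ma, so Ediacaran.
C: 37 Ma lies in 66–23.03 Ma, so Paleogene.
Oldest = 1198 Ma, youngest = 37 Ma → span 1161 Myr.

A — Stenian; B — Ediacaran; C — Paleogene; span 1161 million years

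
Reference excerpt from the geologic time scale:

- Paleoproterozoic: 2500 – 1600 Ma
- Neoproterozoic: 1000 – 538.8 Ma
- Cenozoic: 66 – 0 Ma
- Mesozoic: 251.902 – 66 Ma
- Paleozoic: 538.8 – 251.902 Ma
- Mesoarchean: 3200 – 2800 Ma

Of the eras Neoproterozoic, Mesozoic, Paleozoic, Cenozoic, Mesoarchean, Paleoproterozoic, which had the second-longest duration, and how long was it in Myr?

Start − end for each: Neoproterozoic 1000 − 538.8 = 461.2; Mesozoic 251.902 − 66 = 185.902; Paleozoic 538.8 − 251.902 = 286.898; Cenozoic 66 − 0 = 66; Mesoarchean 3200 − 2800 = 400; Paleoproterozoic 2500 − 1600 = 900.
Ranking these from longest: Paleoproterozoic > Neoproterozoic > Mesoarchean > Paleozoic > Mesozoic > Cenozoic.
Position 2 in that ranking is Neoproterozoic, which lasted 461.2 Myr.

Neoproterozoic, 461.2 million years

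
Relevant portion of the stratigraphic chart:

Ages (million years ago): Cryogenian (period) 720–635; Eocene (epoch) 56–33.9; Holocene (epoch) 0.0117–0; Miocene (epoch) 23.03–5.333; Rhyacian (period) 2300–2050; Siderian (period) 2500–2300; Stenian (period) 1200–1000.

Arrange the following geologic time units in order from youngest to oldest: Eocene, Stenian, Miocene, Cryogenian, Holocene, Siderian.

Holocene, Miocene, Eocene, Cryogenian, Stenian, Siderian

Sorting by start age (ascending Ma, since larger Ma = older): Holocene start 0.0117, Miocene start 23.03, Eocene start 56, Cryogenian start 720, Stenian start 1200, Siderian start 2500.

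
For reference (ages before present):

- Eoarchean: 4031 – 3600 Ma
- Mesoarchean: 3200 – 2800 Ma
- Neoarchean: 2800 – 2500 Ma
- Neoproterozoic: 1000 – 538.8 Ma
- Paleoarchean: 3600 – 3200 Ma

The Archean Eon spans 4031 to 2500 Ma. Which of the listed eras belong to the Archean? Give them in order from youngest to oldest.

Eras with both bounds inside 4031–2500 Ma: Neoarchean (2800–2500), Mesoarchean (3200–2800), Paleoarchean (3600–3200), Eoarchean (4031–3600).

Neoarchean, Mesoarchean, Paleoarchean, Eoarchean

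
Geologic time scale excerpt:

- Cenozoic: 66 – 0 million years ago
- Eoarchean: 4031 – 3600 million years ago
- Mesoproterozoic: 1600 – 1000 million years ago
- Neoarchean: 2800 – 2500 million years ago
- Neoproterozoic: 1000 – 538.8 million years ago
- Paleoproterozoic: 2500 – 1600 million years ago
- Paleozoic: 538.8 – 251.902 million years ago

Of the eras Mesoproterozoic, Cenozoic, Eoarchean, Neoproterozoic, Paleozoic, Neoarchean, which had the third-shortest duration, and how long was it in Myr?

Neoarchean, 300 million years

Durations: Mesoproterozoic 600; Cenozoic 66; Eoarchean 431; Neoproterozoic 461.2; Paleozoic 286.898; Neoarchean 300 Myr.
Sorted shortest-first: Cenozoic (66), Paleozoic (286.898), Neoarchean (300), Eoarchean (431), Neoproterozoic (461.2), Mesoproterozoic (600).
The third shortest is Neoarchean at 300 Myr.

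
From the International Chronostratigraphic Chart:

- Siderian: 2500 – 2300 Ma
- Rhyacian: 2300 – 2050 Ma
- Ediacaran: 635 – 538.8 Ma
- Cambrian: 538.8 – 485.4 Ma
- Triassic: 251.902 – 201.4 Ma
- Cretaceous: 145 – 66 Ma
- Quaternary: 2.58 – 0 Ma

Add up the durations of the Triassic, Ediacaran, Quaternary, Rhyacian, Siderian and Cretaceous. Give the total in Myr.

678.282 million years

Each duration: Triassic = 50.502; Ediacaran = 96.2; Quaternary = 2.58; Rhyacian = 250; Siderian = 200; Cretaceous = 79.
Sum: 50.502 + 96.2 + 2.58 + 250 + 200 + 79 = 678.282 Myr.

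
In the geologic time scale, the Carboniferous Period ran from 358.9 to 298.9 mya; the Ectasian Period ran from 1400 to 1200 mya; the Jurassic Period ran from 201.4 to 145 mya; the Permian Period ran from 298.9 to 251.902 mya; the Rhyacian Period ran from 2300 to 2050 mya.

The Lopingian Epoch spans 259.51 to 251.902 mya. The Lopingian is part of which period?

The Lopingian (259.51–251.902 Ma) lies entirely within 298.9–251.902 Ma, the Permian Period.

Permian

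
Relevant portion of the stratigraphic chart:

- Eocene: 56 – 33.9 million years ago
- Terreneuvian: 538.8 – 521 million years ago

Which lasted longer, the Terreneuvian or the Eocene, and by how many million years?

Eocene, by 4.3 million years

Terreneuvian: 538.8 − 521 = 17.8 Myr.
Eocene: 56 − 33.9 = 22.1 Myr.
Difference: 22.1 − 17.8 = 4.3 Myr, so the Eocene was longer.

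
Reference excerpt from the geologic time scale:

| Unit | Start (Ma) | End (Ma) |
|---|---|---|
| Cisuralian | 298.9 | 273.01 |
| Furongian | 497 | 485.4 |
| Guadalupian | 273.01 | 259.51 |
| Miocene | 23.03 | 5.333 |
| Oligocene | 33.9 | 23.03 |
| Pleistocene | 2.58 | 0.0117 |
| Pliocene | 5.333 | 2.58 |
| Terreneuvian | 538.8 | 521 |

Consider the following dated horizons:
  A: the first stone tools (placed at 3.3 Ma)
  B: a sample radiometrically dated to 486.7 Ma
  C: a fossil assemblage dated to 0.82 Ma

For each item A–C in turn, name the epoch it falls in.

A: 3.3 Ma lies in 5.333–2.58 Ma, so Pliocene.
B: 486.7 Ma lies in 497–485.4 Ma, so Furongian.
C: 0.82 Ma lies in 2.58–0.0117 Ma, so Pleistocene.

A — Pliocene; B — Furongian; C — Pleistocene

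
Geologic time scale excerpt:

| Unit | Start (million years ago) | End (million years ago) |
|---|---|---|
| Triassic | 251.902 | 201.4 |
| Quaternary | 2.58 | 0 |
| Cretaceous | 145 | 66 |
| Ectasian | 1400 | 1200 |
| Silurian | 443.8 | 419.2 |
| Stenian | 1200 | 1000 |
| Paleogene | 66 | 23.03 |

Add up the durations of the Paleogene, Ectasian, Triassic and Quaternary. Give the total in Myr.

Each duration: Paleogene = 42.97; Ectasian = 200; Triassic = 50.502; Quaternary = 2.58.
Sum: 42.97 + 200 + 50.502 + 2.58 = 296.052 Myr.

296.052 million years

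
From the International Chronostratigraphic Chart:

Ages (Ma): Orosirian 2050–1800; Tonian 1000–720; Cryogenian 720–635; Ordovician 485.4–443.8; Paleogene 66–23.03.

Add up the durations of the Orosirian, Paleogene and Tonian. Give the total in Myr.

572.97 million years

Each duration: Orosirian = 250; Paleogene = 42.97; Tonian = 280.
Sum: 250 + 42.97 + 280 = 572.97 Myr.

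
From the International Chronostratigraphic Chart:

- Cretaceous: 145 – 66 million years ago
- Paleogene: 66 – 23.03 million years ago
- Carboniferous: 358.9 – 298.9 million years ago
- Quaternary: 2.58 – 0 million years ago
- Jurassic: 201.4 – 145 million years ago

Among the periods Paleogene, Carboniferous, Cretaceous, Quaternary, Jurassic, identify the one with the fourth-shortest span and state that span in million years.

Carboniferous, 60 million years

Durations: Paleogene 42.97; Carboniferous 60; Cretaceous 79; Quaternary 2.58; Jurassic 56.4 Myr.
Sorted shortest-first: Quaternary (2.58), Paleogene (42.97), Jurassic (56.4), Carboniferous (60), Cretaceous (79).
The fourth shortest is Carboniferous at 60 Myr.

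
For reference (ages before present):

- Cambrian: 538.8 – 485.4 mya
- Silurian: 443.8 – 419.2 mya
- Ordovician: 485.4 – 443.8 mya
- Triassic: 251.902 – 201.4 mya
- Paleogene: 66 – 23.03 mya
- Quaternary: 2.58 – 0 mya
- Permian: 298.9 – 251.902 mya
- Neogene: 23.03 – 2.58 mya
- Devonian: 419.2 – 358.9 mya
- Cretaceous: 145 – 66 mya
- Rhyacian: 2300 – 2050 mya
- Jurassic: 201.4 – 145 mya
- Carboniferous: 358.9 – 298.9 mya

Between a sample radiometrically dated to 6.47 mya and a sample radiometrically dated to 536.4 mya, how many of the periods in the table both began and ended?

536.4 Ma sits inside the Cambrian (538.8–485.4) and 6.47 Ma inside the Neogene (23.03–2.58); neither of those is wholly between the two dates.
The listed periods lying completely between them are Ordovician, Silurian, Devonian, Carboniferous, Permian, Triassic, Jurassic, Cretaceous, Paleogene — 9 in all.

9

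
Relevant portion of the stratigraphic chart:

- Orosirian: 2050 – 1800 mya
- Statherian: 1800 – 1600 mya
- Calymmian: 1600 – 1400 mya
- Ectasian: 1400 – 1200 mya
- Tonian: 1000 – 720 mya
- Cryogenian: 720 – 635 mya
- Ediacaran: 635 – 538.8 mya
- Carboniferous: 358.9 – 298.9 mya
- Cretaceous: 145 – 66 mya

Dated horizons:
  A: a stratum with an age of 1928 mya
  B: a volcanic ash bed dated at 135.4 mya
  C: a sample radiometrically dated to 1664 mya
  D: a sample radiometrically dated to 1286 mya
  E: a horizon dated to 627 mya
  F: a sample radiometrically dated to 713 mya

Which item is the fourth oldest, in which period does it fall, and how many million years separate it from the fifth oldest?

F, in the Cryogenian; 86 million years to E

Sorted oldest-first by Ma: A (1928), C (1664), D (1286), F (713), E (627), B (135.4).
The fourth oldest is F at 713 Ma, which lies in 720–635 Ma: the Cryogenian.
The fifth oldest is E at 627 Ma; separation = |713 − 627| = 86 Myr.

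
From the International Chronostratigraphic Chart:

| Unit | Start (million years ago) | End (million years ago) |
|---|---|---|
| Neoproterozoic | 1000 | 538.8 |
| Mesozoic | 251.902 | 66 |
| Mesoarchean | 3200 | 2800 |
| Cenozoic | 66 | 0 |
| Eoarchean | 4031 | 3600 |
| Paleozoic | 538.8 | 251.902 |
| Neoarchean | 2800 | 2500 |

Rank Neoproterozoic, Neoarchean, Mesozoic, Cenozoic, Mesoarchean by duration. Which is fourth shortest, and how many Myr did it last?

Mesoarchean, 400 million years

Durations: Neoproterozoic 461.2; Neoarchean 300; Mesozoic 185.902; Cenozoic 66; Mesoarchean 400 Myr.
Sorted shortest-first: Cenozoic (66), Mesozoic (185.902), Neoarchean (300), Mesoarchean (400), Neoproterozoic (461.2).
The fourth shortest is Mesoarchean at 400 Myr.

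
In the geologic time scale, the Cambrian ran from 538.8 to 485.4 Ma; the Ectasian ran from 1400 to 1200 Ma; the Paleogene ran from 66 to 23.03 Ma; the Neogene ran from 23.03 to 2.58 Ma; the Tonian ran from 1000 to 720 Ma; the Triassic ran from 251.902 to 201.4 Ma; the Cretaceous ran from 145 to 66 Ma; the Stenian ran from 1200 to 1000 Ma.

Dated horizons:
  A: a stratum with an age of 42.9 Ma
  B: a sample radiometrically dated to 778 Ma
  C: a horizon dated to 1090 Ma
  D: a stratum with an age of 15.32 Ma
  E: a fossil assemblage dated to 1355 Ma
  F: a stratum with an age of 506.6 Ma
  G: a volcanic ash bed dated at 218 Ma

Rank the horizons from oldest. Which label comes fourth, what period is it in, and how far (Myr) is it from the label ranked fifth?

F, in the Cambrian; 288.6 million years to G

Sorted oldest-first by Ma: E (1355), C (1090), B (778), F (506.6), G (218), A (42.9), D (15.32).
The fourth oldest is F at 506.6 Ma, which lies in 538.8–485.4 Ma: the Cambrian.
The fifth oldest is G at 218 Ma; separation = |506.6 − 218| = 288.6 Myr.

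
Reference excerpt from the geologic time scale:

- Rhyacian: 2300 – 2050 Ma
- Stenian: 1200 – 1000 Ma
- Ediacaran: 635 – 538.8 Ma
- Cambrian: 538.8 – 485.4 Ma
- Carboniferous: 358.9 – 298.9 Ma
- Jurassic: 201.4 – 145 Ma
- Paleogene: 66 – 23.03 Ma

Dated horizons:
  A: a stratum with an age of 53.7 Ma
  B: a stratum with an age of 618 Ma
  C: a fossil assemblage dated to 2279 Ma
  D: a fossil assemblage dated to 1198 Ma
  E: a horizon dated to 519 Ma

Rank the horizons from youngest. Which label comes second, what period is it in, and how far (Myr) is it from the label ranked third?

E, in the Cambrian; 99 million years to B

Smaller Ma means younger, so youngest first: A 53.7 < E 519 < B 618 < D 1198 < C 2279.
Counting 2 along gives E (519 Ma); the excerpt puts that inside the Cambrian, 538.8–485.4 Ma.
Next in line is B (618 Ma), and 618 − 519 = 99 Myr.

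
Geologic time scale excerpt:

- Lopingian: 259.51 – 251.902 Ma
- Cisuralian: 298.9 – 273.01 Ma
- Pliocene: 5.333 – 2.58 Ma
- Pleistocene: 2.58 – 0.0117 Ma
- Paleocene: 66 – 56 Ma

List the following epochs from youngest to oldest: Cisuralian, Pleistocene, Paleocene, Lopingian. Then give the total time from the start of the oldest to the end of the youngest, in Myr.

Start ages (Ma): Cisuralian 298.9, Lopingian 259.51, Paleocene 66, Pleistocene 2.58.
Ordered youngest to oldest: Pleistocene, Paleocene, Lopingian, Cisuralian.
Span = 298.9 − 0.0117 = 298.8883 Myr.

Pleistocene, Paleocene, Lopingian, Cisuralian; total span 298.8883 Myr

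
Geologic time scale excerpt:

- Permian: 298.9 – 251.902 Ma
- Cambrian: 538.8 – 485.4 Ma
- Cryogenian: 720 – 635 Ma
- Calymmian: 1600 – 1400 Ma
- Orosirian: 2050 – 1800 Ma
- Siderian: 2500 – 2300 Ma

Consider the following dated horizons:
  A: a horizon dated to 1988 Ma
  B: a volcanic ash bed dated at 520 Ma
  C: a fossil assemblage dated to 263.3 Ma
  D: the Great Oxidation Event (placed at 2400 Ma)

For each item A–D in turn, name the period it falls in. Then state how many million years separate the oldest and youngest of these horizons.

A: 1988 Ma lies in 2050–1800 Ma, so Orosirian.
B: 520 Ma lies in 538.8–485.4 Ma, so Cambrian.
C: 263.3 Ma lies in 298.9–251.902 Ma, so Permian.
D: 2400 Ma lies in 2500–2300 Ma, so Siderian.
Oldest = 2400 Ma, youngest = 263.3 Ma → span 2136.7 Myr.

A — Orosirian; B — Cambrian; C — Permian; D — Siderian; span 2136.7 million years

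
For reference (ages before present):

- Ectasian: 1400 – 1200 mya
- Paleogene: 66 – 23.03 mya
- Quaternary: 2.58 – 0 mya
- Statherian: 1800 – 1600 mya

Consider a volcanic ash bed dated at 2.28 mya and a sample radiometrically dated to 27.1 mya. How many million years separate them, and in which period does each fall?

Elapsed time: 27.1 − 2.28 = 24.82 Myr.
2.28 Ma lies within 2.58–0 Ma: Quaternary.
27.1 Ma lies within 66–23.03 Ma: Paleogene.

24.82 million years apart; the first in the Quaternary, the second in the Paleogene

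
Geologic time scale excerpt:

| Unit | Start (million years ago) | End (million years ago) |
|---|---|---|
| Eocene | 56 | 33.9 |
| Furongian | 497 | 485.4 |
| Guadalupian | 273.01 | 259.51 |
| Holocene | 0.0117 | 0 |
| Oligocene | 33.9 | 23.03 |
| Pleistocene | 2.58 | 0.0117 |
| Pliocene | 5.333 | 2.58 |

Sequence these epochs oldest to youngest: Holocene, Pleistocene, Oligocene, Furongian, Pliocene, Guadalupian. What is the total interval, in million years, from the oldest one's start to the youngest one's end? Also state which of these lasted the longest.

Furongian → Guadalupian → Oligocene → Pliocene → Pleistocene → Holocene; total span 497 Myr; longest is Guadalupian

From the excerpt: Holocene 0.0117–0; Pleistocene 2.58–0.0117; Oligocene 33.9–23.03; Furongian 497–485.4; Pliocene 5.333–2.58; Guadalupian 273.01–259.51 (Ma).
Larger Ma is earlier, so the oldest is Furongian and the youngest is Holocene; oldest to youngest: Furongian, Guadalupian, Oligocene, Pliocene, Pleistocene, Holocene.
Oldest start 497 minus youngest end 0 gives 497 Myr overall.
Individual lengths (start − end): Pliocene 2.753; Guadalupian 13.5; Holocene 0.0117; Pleistocene 2.5683; Furongian 11.6; Oligocene 10.87. The largest is Guadalupian at 13.5 Myr.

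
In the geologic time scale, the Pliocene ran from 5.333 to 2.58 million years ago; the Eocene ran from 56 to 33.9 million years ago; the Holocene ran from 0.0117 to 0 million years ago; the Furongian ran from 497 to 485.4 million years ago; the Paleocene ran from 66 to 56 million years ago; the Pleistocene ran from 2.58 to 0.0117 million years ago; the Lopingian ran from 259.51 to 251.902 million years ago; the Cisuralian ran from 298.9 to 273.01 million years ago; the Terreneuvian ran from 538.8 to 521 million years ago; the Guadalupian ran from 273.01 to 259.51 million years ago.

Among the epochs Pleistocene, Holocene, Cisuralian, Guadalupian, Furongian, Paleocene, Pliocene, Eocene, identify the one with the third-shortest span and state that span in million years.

Start − end for each: Pleistocene 2.58 − 0.0117 = 2.5683; Holocene 0.0117 − 0 = 0.0117; Cisuralian 298.9 − 273.01 = 25.89; Guadalupian 273.01 − 259.51 = 13.5; Furongian 497 − 485.4 = 11.6; Paleocene 66 − 56 = 10; Pliocene 5.333 − 2.58 = 2.753; Eocene 56 − 33.9 = 22.1.
Ranking these from shortest: Holocene < Pleistocene < Pliocene < Paleocene < Furongian < Guadalupian < Eocene < Cisuralian.
Position 3 in that ranking is Pliocene, which lasted 2.753 Myr.

Pliocene, 2.753 million years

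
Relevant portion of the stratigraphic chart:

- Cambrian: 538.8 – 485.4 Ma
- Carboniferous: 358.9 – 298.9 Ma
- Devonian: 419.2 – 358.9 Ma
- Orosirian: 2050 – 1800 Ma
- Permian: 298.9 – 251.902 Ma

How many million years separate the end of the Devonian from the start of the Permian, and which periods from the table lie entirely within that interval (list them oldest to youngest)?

End of Devonian = 358.9 Ma; start of Permian = 298.9 Ma.
Gap = 358.9 − 298.9 = 60 Myr.
Periods wholly inside 358.9–298.9 Ma: Carboniferous (358.9–298.9).

60 million years; Carboniferous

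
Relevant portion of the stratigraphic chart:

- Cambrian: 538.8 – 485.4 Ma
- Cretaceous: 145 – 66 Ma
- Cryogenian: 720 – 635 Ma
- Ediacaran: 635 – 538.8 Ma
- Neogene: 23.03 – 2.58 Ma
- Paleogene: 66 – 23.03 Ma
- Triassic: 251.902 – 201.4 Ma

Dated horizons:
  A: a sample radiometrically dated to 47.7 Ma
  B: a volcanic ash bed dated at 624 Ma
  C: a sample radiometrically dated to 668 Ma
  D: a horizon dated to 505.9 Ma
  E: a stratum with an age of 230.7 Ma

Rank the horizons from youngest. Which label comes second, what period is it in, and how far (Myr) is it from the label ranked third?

E, in the Triassic; 275.2 million years to D

Smaller Ma means younger, so youngest first: A 47.7 < E 230.7 < D 505.9 < B 624 < C 668.
Counting 2 along gives E (230.7 Ma); the excerpt puts that inside the Triassic, 251.902–201.4 Ma.
Next in line is D (505.9 Ma), and 505.9 − 230.7 = 275.2 Myr.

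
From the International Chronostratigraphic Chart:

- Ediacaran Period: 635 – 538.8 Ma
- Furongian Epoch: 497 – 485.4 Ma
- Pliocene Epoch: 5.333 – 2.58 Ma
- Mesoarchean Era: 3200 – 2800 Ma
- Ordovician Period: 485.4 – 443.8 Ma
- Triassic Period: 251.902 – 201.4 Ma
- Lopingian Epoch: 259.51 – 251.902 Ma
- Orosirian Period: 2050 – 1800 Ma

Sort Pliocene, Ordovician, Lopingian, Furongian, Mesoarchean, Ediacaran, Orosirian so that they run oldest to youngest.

Mesoarchean, then Orosirian, then Ediacaran, then Furongian, then Ordovician, then Lopingian, then Pliocene

The oldest of these is Mesoarchean (starts 3200 Ma) and the youngest is Pliocene (ends 2.58 Ma).
In between, by decreasing start age: Orosirian (2050), Ediacaran (635), Furongian (497), Ordovician (485.4), Lopingian (259.51).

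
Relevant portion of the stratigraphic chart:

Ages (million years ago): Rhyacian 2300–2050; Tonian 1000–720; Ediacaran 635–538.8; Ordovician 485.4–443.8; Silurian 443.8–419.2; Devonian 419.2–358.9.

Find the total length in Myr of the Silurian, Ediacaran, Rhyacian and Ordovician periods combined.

412.4 million years

Duration is start − end for each: (443.8 − 419.2) + (635 − 538.8) + (2300 − 2050) + (485.4 − 443.8).
That is 24.6 + 96.2 + 250 + 41.6, which totals 412.4 million years.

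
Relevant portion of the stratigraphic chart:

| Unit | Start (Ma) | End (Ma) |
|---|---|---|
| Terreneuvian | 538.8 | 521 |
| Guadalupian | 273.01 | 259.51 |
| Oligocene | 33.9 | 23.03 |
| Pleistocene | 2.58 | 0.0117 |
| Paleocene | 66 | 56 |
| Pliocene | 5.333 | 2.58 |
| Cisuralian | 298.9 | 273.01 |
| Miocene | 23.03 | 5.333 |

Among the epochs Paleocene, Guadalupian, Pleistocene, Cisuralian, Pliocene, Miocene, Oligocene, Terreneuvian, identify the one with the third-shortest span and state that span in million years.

Paleocene, 10 million years

Start − end for each: Paleocene 66 − 56 = 10; Guadalupian 273.01 − 259.51 = 13.5; Pleistocene 2.58 − 0.0117 = 2.5683; Cisuralian 298.9 − 273.01 = 25.89; Pliocene 5.333 − 2.58 = 2.753; Miocene 23.03 − 5.333 = 17.697; Oligocene 33.9 − 23.03 = 10.87; Terreneuvian 538.8 − 521 = 17.8.
Ranking these from shortest: Pleistocene < Pliocene < Paleocene < Oligocene < Guadalupian < Miocene < Terreneuvian < Cisuralian.
Position 3 in that ranking is Paleocene, which lasted 10 Myr.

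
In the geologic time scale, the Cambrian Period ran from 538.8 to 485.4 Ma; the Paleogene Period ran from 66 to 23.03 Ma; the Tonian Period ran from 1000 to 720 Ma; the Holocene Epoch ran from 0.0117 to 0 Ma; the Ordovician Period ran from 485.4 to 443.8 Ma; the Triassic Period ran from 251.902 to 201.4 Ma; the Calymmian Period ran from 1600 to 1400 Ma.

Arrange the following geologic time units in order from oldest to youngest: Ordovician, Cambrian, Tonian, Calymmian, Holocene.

The oldest of these is Calymmian (starts 1600 Ma) and the youngest is Holocene (ends 0 Ma).
In between, by decreasing start age: Tonian (1000), Cambrian (538.8), Ordovician (485.4).

Calymmian, then Tonian, then Cambrian, then Ordovician, then Holocene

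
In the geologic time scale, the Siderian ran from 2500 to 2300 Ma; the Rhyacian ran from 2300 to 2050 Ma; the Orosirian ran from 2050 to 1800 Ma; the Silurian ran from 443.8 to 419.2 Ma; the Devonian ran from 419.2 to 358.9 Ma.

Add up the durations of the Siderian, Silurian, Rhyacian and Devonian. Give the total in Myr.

534.9 million years

Duration is start − end for each: (2500 − 2300) + (443.8 − 419.2) + (2300 − 2050) + (419.2 − 358.9).
That is 200 + 24.6 + 250 + 60.3, which totals 534.9 million years.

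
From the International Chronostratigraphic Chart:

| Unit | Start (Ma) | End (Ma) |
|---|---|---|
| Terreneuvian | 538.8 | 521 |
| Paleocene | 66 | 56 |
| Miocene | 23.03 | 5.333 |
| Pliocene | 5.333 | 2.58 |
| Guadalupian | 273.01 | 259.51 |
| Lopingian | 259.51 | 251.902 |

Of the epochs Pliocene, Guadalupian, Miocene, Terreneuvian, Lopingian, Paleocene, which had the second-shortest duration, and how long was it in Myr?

Start − end for each: Pliocene 5.333 − 2.58 = 2.753; Guadalupian 273.01 − 259.51 = 13.5; Miocene 23.03 − 5.333 = 17.697; Terreneuvian 538.8 − 521 = 17.8; Lopingian 259.51 − 251.902 = 7.608; Paleocene 66 − 56 = 10.
Ranking these from shortest: Pliocene < Lopingian < Paleocene < Guadalupian < Miocene < Terreneuvian.
Position 2 in that ranking is Lopingian, which lasted 7.608 Myr.

Lopingian, 7.608 million years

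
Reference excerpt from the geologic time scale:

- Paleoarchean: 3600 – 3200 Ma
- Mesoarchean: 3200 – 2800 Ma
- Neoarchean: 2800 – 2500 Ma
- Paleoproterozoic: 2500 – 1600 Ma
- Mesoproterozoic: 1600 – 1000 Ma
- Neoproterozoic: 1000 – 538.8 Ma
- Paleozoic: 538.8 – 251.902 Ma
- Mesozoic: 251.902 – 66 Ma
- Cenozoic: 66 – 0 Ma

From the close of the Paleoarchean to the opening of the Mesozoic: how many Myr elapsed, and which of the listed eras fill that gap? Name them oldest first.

2948.098 million years; Mesoarchean, Neoarchean, Paleoproterozoic, Mesoproterozoic, Neoproterozoic, Paleozoic

The Paleoarchean closes at 3200 Ma and the Mesozoic opens at 251.902 Ma, so the interval is 3200 − 251.902 = 2948.098 Myr.
An era fits inside if it starts at or after 3200 Ma and ends at or before 251.902 Ma; oldest first that gives Mesoarchean, Neoarchean, Paleoproterozoic, Mesoproterozoic, Neoproterozoic, Paleozoic.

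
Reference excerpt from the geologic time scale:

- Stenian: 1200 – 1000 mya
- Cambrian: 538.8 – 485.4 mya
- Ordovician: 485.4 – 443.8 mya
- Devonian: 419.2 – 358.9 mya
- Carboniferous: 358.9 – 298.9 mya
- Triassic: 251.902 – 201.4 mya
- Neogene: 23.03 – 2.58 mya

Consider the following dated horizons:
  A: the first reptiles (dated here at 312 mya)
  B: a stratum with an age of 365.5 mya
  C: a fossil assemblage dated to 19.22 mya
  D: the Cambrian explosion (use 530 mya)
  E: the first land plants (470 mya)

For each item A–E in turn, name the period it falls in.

A: 312 Ma lies in 358.9–298.9 Ma, so Carboniferous.
B: 365.5 Ma lies in 419.2–358.9 Ma, so Devonian.
C: 19.22 Ma lies in 23.03–2.58 Ma, so Neogene.
D: 530 Ma lies in 538.8–485.4 Ma, so Cambrian.
E: 470 Ma lies in 485.4–443.8 Ma, so Ordovician.

A — Carboniferous; B — Devonian; C — Neogene; D — Cambrian; E — Ordovician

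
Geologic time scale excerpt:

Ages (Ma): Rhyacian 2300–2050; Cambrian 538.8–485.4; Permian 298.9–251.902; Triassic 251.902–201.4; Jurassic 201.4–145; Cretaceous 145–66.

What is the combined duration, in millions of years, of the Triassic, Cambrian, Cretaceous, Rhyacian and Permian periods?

Each duration: Triassic = 50.502; Cambrian = 53.4; Cretaceous = 79; Rhyacian = 250; Permian = 46.998.
Sum: 50.502 + 53.4 + 79 + 250 + 46.998 = 479.9 Myr.

479.9 million years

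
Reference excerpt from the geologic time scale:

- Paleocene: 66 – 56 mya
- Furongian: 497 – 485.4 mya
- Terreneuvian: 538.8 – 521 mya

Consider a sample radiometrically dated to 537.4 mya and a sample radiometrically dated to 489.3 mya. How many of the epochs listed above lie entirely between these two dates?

The older date is 537.4 Ma and the younger is 489.3 Ma.
No epoch both begins after 537.4 Ma and ends before 489.3 Ma, so the count is 0.

0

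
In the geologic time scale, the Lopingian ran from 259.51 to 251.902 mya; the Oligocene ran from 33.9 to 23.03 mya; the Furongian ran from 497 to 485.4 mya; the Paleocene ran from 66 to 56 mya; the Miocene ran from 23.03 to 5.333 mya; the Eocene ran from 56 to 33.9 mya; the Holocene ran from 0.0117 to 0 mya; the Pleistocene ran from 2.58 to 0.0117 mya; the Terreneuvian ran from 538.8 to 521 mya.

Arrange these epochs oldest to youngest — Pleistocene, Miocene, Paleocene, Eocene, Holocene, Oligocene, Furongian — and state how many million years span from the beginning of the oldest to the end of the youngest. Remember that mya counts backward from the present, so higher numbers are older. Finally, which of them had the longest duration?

Furongian → Paleocene → Eocene → Oligocene → Miocene → Pleistocene → Holocene; total span 497 Myr; longest is Eocene

Start ages (Ma): Furongian 497, Paleocene 66, Eocene 56, Oligocene 33.9, Miocene 23.03, Pleistocene 2.58, Holocene 0.0117.
Ordered oldest to youngest: Furongian, Paleocene, Eocene, Oligocene, Miocene, Pleistocene, Holocene.
Span = 497 − 0 = 497 Myr.
Durations: Eocene 22.1, Miocene 17.697, Furongian 11.6, Oligocene 10.87, Holocene 0.0117, Paleocene 10, Pleistocene 2.5683 → longest is Eocene (22.1 Myr).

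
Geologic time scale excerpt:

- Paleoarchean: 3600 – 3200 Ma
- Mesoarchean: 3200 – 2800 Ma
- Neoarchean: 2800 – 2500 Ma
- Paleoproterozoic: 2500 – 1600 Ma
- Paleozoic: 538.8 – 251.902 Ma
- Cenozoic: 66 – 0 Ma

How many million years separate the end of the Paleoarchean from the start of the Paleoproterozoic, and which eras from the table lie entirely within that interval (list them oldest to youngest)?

700 million years; Mesoarchean, Neoarchean

End of Paleoarchean = 3200 Ma; start of Paleoproterozoic = 2500 Ma.
Gap = 3200 − 2500 = 700 Myr.
Eras wholly inside 3200–2500 Ma: Mesoarchean (3200–2800), Neoarchean (2800–2500).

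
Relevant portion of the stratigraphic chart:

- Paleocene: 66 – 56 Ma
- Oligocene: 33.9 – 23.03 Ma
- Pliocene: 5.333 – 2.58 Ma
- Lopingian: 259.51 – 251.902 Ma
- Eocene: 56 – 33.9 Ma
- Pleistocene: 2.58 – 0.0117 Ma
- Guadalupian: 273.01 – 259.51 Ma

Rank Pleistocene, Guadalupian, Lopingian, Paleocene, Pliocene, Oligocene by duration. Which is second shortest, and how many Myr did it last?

Durations: Pleistocene 2.5683; Guadalupian 13.5; Lopingian 7.608; Paleocene 10; Pliocene 2.753; Oligocene 10.87 Myr.
Sorted shortest-first: Pleistocene (2.5683), Pliocene (2.753), Lopingian (7.608), Paleocene (10), Oligocene (10.87), Guadalupian (13.5).
The second shortest is Pliocene at 2.753 Myr.

Pliocene, 2.753 million years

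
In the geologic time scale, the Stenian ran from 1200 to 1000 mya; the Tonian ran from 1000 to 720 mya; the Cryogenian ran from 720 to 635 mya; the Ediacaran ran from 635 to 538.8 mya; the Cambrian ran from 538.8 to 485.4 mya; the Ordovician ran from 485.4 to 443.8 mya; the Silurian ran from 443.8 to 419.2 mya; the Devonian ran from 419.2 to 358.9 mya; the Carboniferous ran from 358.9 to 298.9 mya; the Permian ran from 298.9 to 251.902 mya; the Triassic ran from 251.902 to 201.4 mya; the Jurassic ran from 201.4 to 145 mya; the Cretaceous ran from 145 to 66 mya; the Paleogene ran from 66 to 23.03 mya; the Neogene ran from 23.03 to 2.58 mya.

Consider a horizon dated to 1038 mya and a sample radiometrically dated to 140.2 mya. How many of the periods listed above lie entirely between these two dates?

The older date is 1038 Ma and the younger is 140.2 Ma.
Periods with start < 1038 and end > 140.2 Ma: Tonian (1000–720), Cryogenian (720–635), Ediacaran (635–538.8), Cambrian (538.8–485.4), Ordovician (485.4–443.8), Silurian (443.8–419.2), Devonian (419.2–358.9), Carboniferous (358.9–298.9), Permian (298.9–251.902), Triassic (251.902–201.4), Jurassic (201.4–145).
That is 11 complete periods.

11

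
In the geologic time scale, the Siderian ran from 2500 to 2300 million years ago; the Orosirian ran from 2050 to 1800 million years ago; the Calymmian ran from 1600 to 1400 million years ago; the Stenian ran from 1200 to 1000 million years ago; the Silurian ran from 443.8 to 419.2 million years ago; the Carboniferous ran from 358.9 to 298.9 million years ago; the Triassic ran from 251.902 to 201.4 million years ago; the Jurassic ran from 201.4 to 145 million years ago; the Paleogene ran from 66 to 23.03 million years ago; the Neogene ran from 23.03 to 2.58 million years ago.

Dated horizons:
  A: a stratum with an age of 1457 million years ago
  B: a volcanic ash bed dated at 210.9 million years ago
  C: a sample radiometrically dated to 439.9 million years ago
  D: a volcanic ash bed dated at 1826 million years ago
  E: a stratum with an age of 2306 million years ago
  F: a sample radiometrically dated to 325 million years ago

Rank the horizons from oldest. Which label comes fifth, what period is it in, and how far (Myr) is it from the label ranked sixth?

Sorted oldest-first by Ma: E (2306), D (1826), A (1457), C (439.9), F (325), B (210.9).
The fifth oldest is F at 325 Ma, which lies in 358.9–298.9 Ma: the Carboniferous.
The sixth oldest is B at 210.9 Ma; separation = |325 − 210.9| = 114.1 Myr.

F, in the Carboniferous; 114.1 million years to B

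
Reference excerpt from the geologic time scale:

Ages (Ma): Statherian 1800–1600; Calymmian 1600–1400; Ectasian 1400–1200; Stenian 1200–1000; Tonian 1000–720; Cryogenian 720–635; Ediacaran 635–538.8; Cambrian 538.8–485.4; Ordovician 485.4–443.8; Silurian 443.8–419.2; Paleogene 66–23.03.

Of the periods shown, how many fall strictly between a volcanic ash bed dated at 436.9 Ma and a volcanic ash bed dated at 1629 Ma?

8

1629 Ma sits inside the Statherian (1800–1600) and 436.9 Ma inside the Silurian (443.8–419.2); neither of those is wholly between the two dates.
The listed periods lying completely between them are Calymmian, Ectasian, Stenian, Tonian, Cryogenian, Ediacaran, Cambrian, Ordovician — 8 in all.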